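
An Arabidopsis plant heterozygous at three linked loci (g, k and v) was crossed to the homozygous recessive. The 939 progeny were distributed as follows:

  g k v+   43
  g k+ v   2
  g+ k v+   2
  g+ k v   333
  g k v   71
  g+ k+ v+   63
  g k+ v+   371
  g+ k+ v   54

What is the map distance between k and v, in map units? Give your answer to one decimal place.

10.8 map units

The two most frequent reciprocal classes, g k+ v+ and g+ k v, are the parental types, so the F1 was g k+ v+ / g+ k v.
The two rarest classes, g k+ v and g+ k v+, are the double crossovers. Comparing them with the parentals, only the v allele has switched, so v is the middle locus and the order is k – v – g.
Crossovers in the k–v interval produce the single-crossover classes g k v+ and g+ k+ v (43 + 54 = 97) plus the double crossovers (4).
RF(k–v) = (97 + 4) / 939 = 101/939 = 0.1076 → 10.8 map units.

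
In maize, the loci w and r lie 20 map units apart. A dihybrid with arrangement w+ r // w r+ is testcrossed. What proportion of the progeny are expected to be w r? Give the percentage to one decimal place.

A map distance of 20 map units corresponds to a recombination frequency of 0.200.
The F1 is w+ r / w r+, so w r is a recombinant gamete class with expected frequency r/2 = 0.200/2 = 0.1000.
That is 0.1000 = 10.0% of the progeny.

10.0%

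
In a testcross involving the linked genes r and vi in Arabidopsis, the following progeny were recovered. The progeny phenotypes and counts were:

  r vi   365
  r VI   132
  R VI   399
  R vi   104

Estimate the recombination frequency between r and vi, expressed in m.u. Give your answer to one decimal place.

23.6 m.u.

The two most frequent classes, R VI (399) and r vi (365), are the parental types, so the F1 was R VI / r vi.
The recombinant classes are R vi and r VI: 104 + 132 = 236.
Recombination frequency = 236/1000 = 0.2360 ≈ 23.6%, i.e. 23.6 m.u.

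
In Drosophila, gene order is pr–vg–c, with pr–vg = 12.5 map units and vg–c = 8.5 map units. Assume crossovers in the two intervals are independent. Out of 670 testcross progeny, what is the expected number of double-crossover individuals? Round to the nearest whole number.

Map distances give recombination frequencies of 0.125 and 0.085 for the two intervals.
With no interference, expected double-crossover frequency = 0.125 × 0.085 = 0.01063.
Expected number = 0.01063 × 670 = 7.12 ≈ 7.

7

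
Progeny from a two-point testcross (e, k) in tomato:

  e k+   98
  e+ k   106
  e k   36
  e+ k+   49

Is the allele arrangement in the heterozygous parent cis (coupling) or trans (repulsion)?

trans

The two most frequent classes are e+ k (106) and e k+ (98); these are the parental (non-recombinant) types.
So the F1 carried e+ k on one chromosome and e k+ on the other — the recessive alleles are on opposite chromosomes (trans / repulsion).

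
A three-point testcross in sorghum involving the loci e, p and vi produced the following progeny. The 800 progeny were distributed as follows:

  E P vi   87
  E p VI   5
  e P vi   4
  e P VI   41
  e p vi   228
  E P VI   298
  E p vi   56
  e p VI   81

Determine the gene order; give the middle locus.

The two most frequent reciprocal classes, e p vi and E P VI, are the parental types, so the F1 was e p vi / E P VI.
The two rarest classes, e P vi and E p VI, are the double crossovers. Comparing them with the parentals, only the p allele has switched, so p is the middle locus and the order is e – p – vi.

p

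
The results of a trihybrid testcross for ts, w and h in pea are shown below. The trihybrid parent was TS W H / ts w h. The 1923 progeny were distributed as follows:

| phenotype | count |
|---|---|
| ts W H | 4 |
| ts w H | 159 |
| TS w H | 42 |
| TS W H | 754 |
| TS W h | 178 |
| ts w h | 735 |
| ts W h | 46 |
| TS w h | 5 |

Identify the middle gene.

The two rarest classes, ts W H and TS w h, are the double crossovers. Comparing them with the parentals, only the ts allele has switched, so ts is the middle locus and the order is w – ts – h.

ts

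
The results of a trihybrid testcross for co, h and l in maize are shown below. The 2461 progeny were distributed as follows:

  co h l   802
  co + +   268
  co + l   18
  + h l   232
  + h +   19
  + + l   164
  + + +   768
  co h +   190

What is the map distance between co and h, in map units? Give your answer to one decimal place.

21.8 map units

The two most frequent reciprocal classes, + + + and co h l, are the parental types, so the F1 was + + + / co h l.
The two rarest classes, + h + and co + l, are the double crossovers. Comparing them with the parentals, only the h allele has switched, so h is the middle locus and the order is co – h – l.
Crossovers in the co–h interval produce the single-crossover classes co + + and + h l (268 + 232 = 500) plus the double crossovers (37).
RF(co–h) = (500 + 37) / 2461 = 537/2461 = 0.2182 → 21.8 map units.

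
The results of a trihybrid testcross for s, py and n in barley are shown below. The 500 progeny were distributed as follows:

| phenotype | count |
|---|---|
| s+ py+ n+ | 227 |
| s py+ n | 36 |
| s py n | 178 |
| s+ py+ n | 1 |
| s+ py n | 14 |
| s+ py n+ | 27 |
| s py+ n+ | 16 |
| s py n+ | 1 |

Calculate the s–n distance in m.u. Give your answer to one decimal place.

The two most frequent reciprocal classes, s+ py+ n+ and s py n, are the parental types, so the F1 was s+ py+ n+ / s py n.
The two rarest classes, s+ py+ n and s py n+, are the double crossovers. Comparing them with the parentals, only the n allele has switched, so n is the middle locus and the order is s – n – py.
Crossovers in the s–n interval produce the single-crossover classes s py+ n+ and s+ py n (16 + 14 = 30) plus the double crossovers (2).
RF(s–n) = (30 + 2) / 500 = 32/500 = 0.0640 → 6.4 m.u.

6.4 m.u.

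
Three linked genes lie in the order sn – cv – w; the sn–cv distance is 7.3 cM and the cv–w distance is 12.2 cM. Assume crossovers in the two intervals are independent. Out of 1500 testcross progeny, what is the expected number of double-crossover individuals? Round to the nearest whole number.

13

Map distances give recombination frequencies of 0.073 and 0.122 for the two intervals.
With no interference, expected double-crossover frequency = 0.073 × 0.122 = 0.00891.
Expected number = 0.00891 × 1500 = 13.36 ≈ 13.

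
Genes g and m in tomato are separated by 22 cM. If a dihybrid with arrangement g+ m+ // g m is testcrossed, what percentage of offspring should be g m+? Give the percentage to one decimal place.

A map distance of 22 cM corresponds to a recombination frequency of 0.220.
The F1 is g+ m+ / g m, so g m+ is a recombinant gamete class with expected frequency r/2 = 0.220/2 = 0.1100.
That is 0.1100 = 11.0% of the progeny.

11.0%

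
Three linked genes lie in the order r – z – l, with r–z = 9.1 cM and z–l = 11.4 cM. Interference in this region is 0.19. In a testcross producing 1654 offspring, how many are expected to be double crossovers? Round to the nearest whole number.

Map distances give recombination frequencies of 0.091 and 0.114 for the two intervals.
With interference 0.19 (so coincidence = 0.81), expected double-crossover frequency = 0.091 × 0.114 × 0.81 = 0.00840.
Expected number = 0.00840 × 1654 = 13.90 ≈ 14.

14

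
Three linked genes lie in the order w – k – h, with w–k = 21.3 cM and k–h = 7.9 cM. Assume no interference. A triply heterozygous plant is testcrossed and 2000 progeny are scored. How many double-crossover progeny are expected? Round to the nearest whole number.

34

Map distances give recombination frequencies of 0.213 and 0.079 for the two intervals.
With no interference, expected double-crossover frequency = 0.213 × 0.079 = 0.01683.
Expected number = 0.01683 × 2000 = 33.65 ≈ 34.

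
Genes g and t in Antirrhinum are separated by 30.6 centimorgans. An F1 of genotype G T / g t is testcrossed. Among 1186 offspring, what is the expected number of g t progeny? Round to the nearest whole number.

A map distance of 30.6 centimorgans corresponds to a recombination frequency of 0.306.
The F1 is G T / g t, so g t is a parental gamete class with expected frequency (1 − r)/2 = 0.694/2 = 0.3470.
Expected number = 0.3470 × 1186 = 411.54 ≈ 412.

412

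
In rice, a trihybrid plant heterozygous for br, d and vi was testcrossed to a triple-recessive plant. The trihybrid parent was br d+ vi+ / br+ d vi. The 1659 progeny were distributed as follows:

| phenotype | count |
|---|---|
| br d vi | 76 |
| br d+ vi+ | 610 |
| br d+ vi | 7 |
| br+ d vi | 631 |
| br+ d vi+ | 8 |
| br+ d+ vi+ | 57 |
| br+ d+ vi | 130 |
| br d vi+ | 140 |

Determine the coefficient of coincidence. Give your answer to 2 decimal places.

The two rarest classes, br d+ vi and br+ d vi+, are the double crossovers. Comparing them with the parentals, only the vi allele has switched, so vi is the middle locus and the order is d – vi – br.
d–vi: (270 + 15)/1659 = 0.1718; vi–br: (133 + 15)/1659 = 0.0892.
Expected DCO frequency = 0.1718 × 0.0892 ≈ 0.01532; observed = 15/1659 ≈ 0.00904.
Coefficient of coincidence = 0.00904/0.01532 ≈ 0.59.

0.59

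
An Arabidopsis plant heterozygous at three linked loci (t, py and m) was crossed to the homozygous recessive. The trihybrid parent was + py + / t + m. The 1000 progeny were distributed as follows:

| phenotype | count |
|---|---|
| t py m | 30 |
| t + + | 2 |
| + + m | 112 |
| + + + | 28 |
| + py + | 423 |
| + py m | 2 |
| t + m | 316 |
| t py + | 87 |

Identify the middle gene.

The two rarest classes, + py m and t + +, are the double crossovers. Comparing them with the parentals, only the m allele has switched, so m is the middle locus and the order is t – m – py.

m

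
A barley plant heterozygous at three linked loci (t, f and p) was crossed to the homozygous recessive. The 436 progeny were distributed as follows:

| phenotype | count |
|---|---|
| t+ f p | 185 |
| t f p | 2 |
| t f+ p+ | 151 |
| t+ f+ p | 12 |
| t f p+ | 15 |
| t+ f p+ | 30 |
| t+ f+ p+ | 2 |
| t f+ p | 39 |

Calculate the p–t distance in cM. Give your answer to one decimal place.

The two most frequent reciprocal classes, t f+ p+ and t+ f p, are the parental types, so the F1 was t f+ p+ / t+ f p.
The two rarest classes, t+ f+ p+ and t f p, are the double crossovers. Comparing them with the parentals, only the t allele has switched, so t is the middle locus and the order is f – t – p.
Crossovers in the t–p interval produce the single-crossover classes t f+ p and t+ f p+ (39 + 30 = 69) plus the double crossovers (4).
RF(t–p) = (69 + 4) / 436 = 73/436 = 0.1674 → 16.7 cM.

16.7 cM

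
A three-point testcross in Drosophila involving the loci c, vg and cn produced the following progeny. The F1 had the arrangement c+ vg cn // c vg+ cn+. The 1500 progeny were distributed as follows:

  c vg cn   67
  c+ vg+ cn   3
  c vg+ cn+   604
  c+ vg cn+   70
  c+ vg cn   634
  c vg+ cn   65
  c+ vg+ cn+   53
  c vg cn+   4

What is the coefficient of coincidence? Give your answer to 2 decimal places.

The two rarest classes, c+ vg+ cn and c vg cn+, are the double crossovers. Comparing them with the parentals, only the vg allele has switched, so vg is the middle locus and the order is cn – vg – c.
cn–vg: (135 + 7)/1500 = 0.0947; vg–c: (120 + 7)/1500 = 0.0847.
Expected DCO frequency = 0.0947 × 0.0847 ≈ 0.00802; observed = 7/1500 ≈ 0.00467.
Coefficient of coincidence = 0.00467/0.00802 ≈ 0.58.

0.58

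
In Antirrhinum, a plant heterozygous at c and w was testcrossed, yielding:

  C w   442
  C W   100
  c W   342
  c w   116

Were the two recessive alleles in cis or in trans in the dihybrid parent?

trans

The two most frequent classes are C w (442) and c W (342); these are the parental (non-recombinant) types.
So the F1 carried C w on one chromosome and c W on the other — the recessive alleles are on opposite chromosomes (trans / repulsion).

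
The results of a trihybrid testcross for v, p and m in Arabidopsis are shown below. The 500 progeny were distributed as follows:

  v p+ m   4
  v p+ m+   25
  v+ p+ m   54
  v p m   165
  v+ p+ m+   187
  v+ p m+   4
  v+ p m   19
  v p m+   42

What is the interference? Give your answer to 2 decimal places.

The two most frequent reciprocal classes, v p m and v+ p+ m+, are the parental types, so the F1 was v p m / v+ p+ m+.
The two rarest classes, v p+ m and v+ p m+, are the double crossovers. Comparing them with the parentals, only the p allele has switched, so p is the middle locus and the order is v – p – m.
v–p: (44 + 8)/500 = 0.1040; p–m: (96 + 8)/500 = 0.2080.
Expected DCO frequency = 0.1040 × 0.2080 ≈ 0.02163; observed = 8/500 ≈ 0.01600.
Coefficient of coincidence = 0.01600/0.02163 ≈ 0.74; interference = 1 − 0.74 = 0.26.

0.26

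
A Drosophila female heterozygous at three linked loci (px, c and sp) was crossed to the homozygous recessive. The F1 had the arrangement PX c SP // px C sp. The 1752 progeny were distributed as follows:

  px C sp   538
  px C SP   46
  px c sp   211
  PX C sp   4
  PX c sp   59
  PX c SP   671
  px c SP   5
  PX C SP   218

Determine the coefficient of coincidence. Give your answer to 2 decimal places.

The two rarest classes, px c SP and PX C sp, are the double crossovers. Comparing them with the parentals, only the px allele has switched, so px is the middle locus and the order is sp – px – c.
sp–px: (105 + 9)/1752 = 0.0651; px–c: (429 + 9)/1752 = 0.2500.
Expected DCO frequency = 0.0651 × 0.2500 ≈ 0.01628; observed = 9/1752 ≈ 0.00514.
Coefficient of coincidence = 0.00514/0.01628 ≈ 0.32.

0.32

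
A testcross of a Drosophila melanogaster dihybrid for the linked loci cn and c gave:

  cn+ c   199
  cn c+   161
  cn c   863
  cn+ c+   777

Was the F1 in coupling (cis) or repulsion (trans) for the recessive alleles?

cis

The two most frequent classes are cn+ c+ (777) and cn c (863); these are the parental (non-recombinant) types.
So the F1 carried cn+ c+ on one chromosome and cn c on the other — the recessive alleles are on the same chromosome (cis / coupling).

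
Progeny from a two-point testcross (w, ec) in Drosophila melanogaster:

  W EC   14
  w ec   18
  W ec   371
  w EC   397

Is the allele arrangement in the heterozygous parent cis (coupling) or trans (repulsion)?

trans

The two most frequent classes are W ec (371) and w EC (397); these are the parental (non-recombinant) types.
So the F1 carried W ec on one chromosome and w EC on the other — the recessive alleles are on opposite chromosomes (trans / repulsion).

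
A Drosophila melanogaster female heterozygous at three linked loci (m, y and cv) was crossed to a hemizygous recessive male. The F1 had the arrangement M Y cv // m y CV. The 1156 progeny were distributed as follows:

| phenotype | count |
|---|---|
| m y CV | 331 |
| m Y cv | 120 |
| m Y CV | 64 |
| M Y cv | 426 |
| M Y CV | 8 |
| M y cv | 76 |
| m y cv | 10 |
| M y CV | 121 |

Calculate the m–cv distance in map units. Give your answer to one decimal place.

The two rarest classes, M Y CV and m y cv, are the double crossovers. Comparing them with the parentals, only the cv allele has switched, so cv is the middle locus and the order is m – cv – y.
Crossovers in the m–cv interval produce the single-crossover classes m Y cv and M y CV (120 + 121 = 241) plus the double crossovers (18).
RF(m–cv) = (241 + 18) / 1156 = 259/1156 = 0.2240 → 22.4 map units.

22.4 map units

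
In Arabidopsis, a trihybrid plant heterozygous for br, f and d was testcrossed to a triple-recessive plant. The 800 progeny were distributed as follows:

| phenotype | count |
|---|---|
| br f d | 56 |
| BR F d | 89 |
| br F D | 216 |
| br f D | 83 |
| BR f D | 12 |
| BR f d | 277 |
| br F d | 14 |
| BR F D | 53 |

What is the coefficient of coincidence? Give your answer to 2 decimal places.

0.78

The two most frequent reciprocal classes, br F D and BR f d, are the parental types, so the F1 was br F D / BR f d.
The two rarest classes, br F d and BR f D, are the double crossovers. Comparing them with the parentals, only the d allele has switched, so d is the middle locus and the order is f – d – br.
f–d: (172 + 26)/800 = 0.2475; d–br: (109 + 26)/800 = 0.1688.
Expected DCO frequency = 0.2475 × 0.1688 ≈ 0.04178; observed = 26/800 ≈ 0.03250.
Coefficient of coincidence = 0.03250/0.04178 ≈ 0.78.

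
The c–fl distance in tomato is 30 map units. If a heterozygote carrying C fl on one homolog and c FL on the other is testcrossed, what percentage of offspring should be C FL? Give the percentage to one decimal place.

A map distance of 30 map units corresponds to a recombination frequency of 0.300.
The F1 is C fl / c FL, so C FL is a recombinant gamete class with expected frequency r/2 = 0.300/2 = 0.1500.
That is 0.1500 = 15.0% of the progeny.

15.0%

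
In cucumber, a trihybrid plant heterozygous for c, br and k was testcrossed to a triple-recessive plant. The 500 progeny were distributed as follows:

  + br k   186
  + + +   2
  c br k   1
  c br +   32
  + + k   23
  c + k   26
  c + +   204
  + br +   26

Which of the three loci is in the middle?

c

The two most frequent reciprocal classes, + br k and c + +, are the parental types, so the F1 was + br k / c + +.
The two rarest classes, c br k and + + +, are the double crossovers. Comparing them with the parentals, only the c allele has switched, so c is the middle locus and the order is k – c – br.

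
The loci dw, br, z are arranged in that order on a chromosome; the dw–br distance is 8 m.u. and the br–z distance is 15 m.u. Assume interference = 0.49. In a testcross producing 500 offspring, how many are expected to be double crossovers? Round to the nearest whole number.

3

Map distances give recombination frequencies of 0.080 and 0.150 for the two intervals.
With interference 0.49 (so coincidence = 0.51), expected double-crossover frequency = 0.080 × 0.150 × 0.51 = 0.00612.
Expected number = 0.00612 × 500 = 3.06 ≈ 3.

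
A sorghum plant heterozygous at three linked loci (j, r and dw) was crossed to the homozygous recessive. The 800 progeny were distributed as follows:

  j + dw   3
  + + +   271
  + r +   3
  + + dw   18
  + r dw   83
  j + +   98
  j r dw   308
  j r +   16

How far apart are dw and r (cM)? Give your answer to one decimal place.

The two most frequent reciprocal classes, j r dw and + + +, are the parental types, so the F1 was j r dw / + + +.
The two rarest classes, j + dw and + r +, are the double crossovers. Comparing them with the parentals, only the r allele has switched, so r is the middle locus and the order is dw – r – j.
Crossovers in the dw–r interval produce the single-crossover classes j r + and + + dw (16 + 18 = 34) plus the double crossovers (6).
RF(dw–r) = (34 + 6) / 800 = 40/800 = 0.0500 → 5.0 cM.

5.0 cM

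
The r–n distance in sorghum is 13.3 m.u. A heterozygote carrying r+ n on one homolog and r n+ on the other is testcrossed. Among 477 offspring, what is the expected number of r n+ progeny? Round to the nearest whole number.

A map distance of 13.3 m.u. corresponds to a recombination frequency of 0.133.
The F1 is r+ n / r n+, so r n+ is a parental gamete class with expected frequency (1 − r)/2 = 0.867/2 = 0.4335.
Expected number = 0.4335 × 477 = 206.78 ≈ 207.

207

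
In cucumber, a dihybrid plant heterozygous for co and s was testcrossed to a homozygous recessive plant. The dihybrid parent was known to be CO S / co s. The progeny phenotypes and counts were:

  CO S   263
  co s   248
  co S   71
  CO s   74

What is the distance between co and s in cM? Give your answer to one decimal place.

The recombinant classes are CO s and co S: 74 + 71 = 145.
Recombination frequency = 145/656 = 0.2210 ≈ 22.1%, i.e. 22.1 cM.

22.1 cM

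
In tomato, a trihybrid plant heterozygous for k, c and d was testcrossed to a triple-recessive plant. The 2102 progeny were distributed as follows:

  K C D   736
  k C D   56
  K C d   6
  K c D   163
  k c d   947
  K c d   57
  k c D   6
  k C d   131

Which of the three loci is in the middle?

d

The two most frequent reciprocal classes, k c d and K C D, are the parental types, so the F1 was k c d / K C D.
The two rarest classes, k c D and K C d, are the double crossovers. Comparing them with the parentals, only the d allele has switched, so d is the middle locus and the order is c – d – k.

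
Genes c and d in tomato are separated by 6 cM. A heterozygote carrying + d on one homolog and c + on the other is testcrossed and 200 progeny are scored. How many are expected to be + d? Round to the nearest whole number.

94

A map distance of 6 cM corresponds to a recombination frequency of 0.060.
The F1 is + d / c +, so + d is a parental gamete class with expected frequency (1 − r)/2 = 0.940/2 = 0.4700.
Expected number = 0.4700 × 200 = 94.00 ≈ 94.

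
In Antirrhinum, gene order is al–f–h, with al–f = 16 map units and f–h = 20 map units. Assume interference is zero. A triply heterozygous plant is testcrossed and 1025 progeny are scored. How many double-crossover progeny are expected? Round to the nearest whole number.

Map distances give recombination frequencies of 0.160 and 0.200 for the two intervals.
With no interference, expected double-crossover frequency = 0.160 × 0.200 = 0.03200.
Expected number = 0.03200 × 1025 = 32.80 ≈ 33.

33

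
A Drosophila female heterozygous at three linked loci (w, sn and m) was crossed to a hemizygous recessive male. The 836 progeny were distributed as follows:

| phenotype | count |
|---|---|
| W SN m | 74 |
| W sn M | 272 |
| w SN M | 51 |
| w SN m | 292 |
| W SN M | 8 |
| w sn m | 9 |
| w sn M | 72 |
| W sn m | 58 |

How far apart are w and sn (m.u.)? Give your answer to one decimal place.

19.5 m.u.

The two most frequent reciprocal classes, W sn M and w SN m, are the parental types, so the F1 was W sn M / w SN m.
The two rarest classes, W SN M and w sn m, are the double crossovers. Comparing them with the parentals, only the sn allele has switched, so sn is the middle locus and the order is w – sn – m.
Crossovers in the w–sn interval produce the single-crossover classes w sn M and W SN m (72 + 74 = 146) plus the double crossovers (17).
RF(w–sn) = (146 + 17) / 836 = 163/836 = 0.1950 → 19.5 m.u.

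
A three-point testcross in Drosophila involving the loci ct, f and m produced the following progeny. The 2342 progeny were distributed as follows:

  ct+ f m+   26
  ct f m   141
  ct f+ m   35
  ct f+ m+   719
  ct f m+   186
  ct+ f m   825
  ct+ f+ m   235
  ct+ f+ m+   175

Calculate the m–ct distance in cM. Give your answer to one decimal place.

16.1 cM

The two most frequent reciprocal classes, ct+ f m and ct f+ m+, are the parental types, so the F1 was ct+ f m / ct f+ m+.
The two rarest classes, ct+ f m+ and ct f+ m, are the double crossovers. Comparing them with the parentals, only the m allele has switched, so m is the middle locus and the order is ct – m – f.
Crossovers in the ct–m interval produce the single-crossover classes ct f m and ct+ f+ m+ (141 + 175 = 316) plus the double crossovers (61).
RF(ct–m) = (316 + 61) / 2342 = 377/2342 = 0.1610 → 16.1 cM.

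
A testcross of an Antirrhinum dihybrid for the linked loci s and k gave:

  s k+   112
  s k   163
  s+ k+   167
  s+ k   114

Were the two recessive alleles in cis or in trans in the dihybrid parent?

cis

The two most frequent classes are s+ k+ (167) and s k (163); these are the parental (non-recombinant) types.
So the F1 carried s+ k+ on one chromosome and s k on the other — the recessive alleles are on the same chromosome (cis / coupling).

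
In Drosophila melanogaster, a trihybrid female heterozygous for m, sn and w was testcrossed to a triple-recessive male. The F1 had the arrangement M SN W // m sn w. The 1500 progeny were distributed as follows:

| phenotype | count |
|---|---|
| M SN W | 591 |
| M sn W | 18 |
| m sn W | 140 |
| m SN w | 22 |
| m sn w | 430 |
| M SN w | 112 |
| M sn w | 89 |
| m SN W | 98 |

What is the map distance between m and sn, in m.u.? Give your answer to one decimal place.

The two rarest classes, M sn W and m SN w, are the double crossovers. Comparing them with the parentals, only the sn allele has switched, so sn is the middle locus and the order is m – sn – w.
Crossovers in the m–sn interval produce the single-crossover classes m SN W and M sn w (98 + 89 = 187) plus the double crossovers (40).
RF(m–sn) = (187 + 40) / 1500 = 227/1500 = 0.1513 → 15.1 m.u.

15.1 m.u.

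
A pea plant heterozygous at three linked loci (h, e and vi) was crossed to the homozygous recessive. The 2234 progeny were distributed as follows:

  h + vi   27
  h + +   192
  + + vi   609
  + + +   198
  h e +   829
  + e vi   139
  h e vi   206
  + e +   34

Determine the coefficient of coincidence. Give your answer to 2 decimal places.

0.75

The two most frequent reciprocal classes, h e + and + + vi, are the parental types, so the F1 was h e + / + + vi.
The two rarest classes, + e + and h + vi, are the double crossovers. Comparing them with the parentals, only the h allele has switched, so h is the middle locus and the order is vi – h – e.
vi–h: (404 + 61)/2234 = 0.2081; h–e: (331 + 61)/2234 = 0.1755.
Expected DCO frequency = 0.2081 × 0.1755 ≈ 0.03652; observed = 61/2234 ≈ 0.02731.
Coefficient of coincidence = 0.02731/0.03652 ≈ 0.75.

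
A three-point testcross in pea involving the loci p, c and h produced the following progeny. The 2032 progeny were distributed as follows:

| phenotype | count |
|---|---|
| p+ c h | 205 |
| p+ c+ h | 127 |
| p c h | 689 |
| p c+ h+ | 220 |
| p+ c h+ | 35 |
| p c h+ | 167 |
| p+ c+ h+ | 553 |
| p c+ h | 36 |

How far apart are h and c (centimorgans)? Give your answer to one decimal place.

The two most frequent reciprocal classes, p+ c+ h+ and p c h, are the parental types, so the F1 was p+ c+ h+ / p c h.
The two rarest classes, p+ c h+ and p c+ h, are the double crossovers. Comparing them with the parentals, only the c allele has switched, so c is the middle locus and the order is p – c – h.
Crossovers in the c–h interval produce the single-crossover classes p+ c+ h and p c h+ (127 + 167 = 294) plus the double crossovers (71).
RF(c–h) = (294 + 71) / 2032 = 365/2032 = 0.1796 → 18.0 centimorgans.

18.0 centimorgans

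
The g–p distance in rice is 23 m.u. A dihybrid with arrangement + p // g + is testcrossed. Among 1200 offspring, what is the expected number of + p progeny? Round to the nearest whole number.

462

A map distance of 23 m.u. corresponds to a recombination frequency of 0.230.
The F1 is + p / g +, so + p is a parental gamete class with expected frequency (1 − r)/2 = 0.770/2 = 0.3850.
Expected number = 0.3850 × 1200 = 462.00 ≈ 462.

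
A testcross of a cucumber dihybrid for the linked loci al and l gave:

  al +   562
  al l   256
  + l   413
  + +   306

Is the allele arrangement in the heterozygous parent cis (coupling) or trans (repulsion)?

The two most frequent classes are + l (413) and al + (562); these are the parental (non-recombinant) types.
So the F1 carried + l on one chromosome and al + on the other — the recessive alleles are on opposite chromosomes (trans / repulsion).

trans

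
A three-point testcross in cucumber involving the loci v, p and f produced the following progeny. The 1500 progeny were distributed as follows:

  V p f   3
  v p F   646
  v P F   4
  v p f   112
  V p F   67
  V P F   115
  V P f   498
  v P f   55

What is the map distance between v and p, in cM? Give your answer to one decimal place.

The two most frequent reciprocal classes, V P f and v p F, are the parental types, so the F1 was V P f / v p F.
The two rarest classes, V p f and v P F, are the double crossovers. Comparing them with the parentals, only the p allele has switched, so p is the middle locus and the order is f – p – v.
Crossovers in the p–v interval produce the single-crossover classes v P f and V p F (55 + 67 = 122) plus the double crossovers (7).
RF(p–v) = (122 + 7) / 1500 = 129/1500 = 0.0860 → 8.6 cM.

8.6 cM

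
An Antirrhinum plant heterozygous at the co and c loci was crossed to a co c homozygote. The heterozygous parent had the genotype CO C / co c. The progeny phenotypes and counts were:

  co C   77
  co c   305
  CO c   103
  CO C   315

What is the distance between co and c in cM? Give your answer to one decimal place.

22.5 cM

The recombinant classes are CO c and co C: 103 + 77 = 180.
Recombination frequency = 180/800 = 0.2250 ≈ 22.5%, i.e. 22.5 cM.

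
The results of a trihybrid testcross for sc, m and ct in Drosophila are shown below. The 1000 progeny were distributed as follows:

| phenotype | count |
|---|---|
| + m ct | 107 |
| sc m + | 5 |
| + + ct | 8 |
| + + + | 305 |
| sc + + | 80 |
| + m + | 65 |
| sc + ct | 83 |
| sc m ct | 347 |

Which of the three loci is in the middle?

ct

The two most frequent reciprocal classes, + + + and sc m ct, are the parental types, so the F1 was + + + / sc m ct.
The two rarest classes, + + ct and sc m +, are the double crossovers. Comparing them with the parentals, only the ct allele has switched, so ct is the middle locus and the order is sc – ct – m.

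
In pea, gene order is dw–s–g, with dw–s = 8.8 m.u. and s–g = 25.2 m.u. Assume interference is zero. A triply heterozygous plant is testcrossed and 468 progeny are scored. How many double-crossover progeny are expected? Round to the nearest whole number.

Map distances give recombination frequencies of 0.088 and 0.252 for the two intervals.
With no interference, expected double-crossover frequency = 0.088 × 0.252 = 0.02218.
Expected number = 0.02218 × 468 = 10.38 ≈ 10.

10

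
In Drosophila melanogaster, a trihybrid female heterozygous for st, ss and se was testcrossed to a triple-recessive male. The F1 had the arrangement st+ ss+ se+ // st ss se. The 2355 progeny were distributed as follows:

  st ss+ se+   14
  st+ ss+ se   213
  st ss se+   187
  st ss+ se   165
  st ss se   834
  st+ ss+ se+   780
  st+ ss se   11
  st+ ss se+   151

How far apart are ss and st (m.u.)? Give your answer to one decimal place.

14.5 m.u.

The two rarest classes, st ss+ se+ and st+ ss se, are the double crossovers. Comparing them with the parentals, only the st allele has switched, so st is the middle locus and the order is se – st – ss.
Crossovers in the st–ss interval produce the single-crossover classes st+ ss se+ and st ss+ se (151 + 165 = 316) plus the double crossovers (25).
RF(st–ss) = (316 + 25) / 2355 = 341/2355 = 0.1448 → 14.5 m.u.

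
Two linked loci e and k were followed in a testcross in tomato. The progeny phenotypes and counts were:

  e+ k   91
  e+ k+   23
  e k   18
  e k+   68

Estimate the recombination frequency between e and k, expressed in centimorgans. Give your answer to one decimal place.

The two most frequent classes, e+ k (91) and e k+ (68), are the parental types, so the F1 was e+ k / e k+.
The recombinant classes are e+ k+ and e k: 23 + 18 = 41.
Recombination frequency = 41/200 = 0.2050 ≈ 20.5%, i.e. 20.5 centimorgans.

20.5 centimorgans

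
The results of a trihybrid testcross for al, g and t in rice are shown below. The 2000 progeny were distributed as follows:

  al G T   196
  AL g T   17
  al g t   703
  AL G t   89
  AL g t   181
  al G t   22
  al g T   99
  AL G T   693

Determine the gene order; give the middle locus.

g

The two most frequent reciprocal classes, AL G T and al g t, are the parental types, so the F1 was AL G T / al g t.
The two rarest classes, AL g T and al G t, are the double crossovers. Comparing them with the parentals, only the g allele has switched, so g is the middle locus and the order is t – g – al.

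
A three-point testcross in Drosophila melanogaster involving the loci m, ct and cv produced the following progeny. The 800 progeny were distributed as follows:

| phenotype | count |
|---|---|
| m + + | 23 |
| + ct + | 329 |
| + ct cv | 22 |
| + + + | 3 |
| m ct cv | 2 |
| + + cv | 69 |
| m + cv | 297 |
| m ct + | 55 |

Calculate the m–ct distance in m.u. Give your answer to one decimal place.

16.1 m.u.

The two most frequent reciprocal classes, + ct + and m + cv, are the parental types, so the F1 was + ct + / m + cv.
The two rarest classes, + + + and m ct cv, are the double crossovers. Comparing them with the parentals, only the ct allele has switched, so ct is the middle locus and the order is m – ct – cv.
Crossovers in the m–ct interval produce the single-crossover classes m ct + and + + cv (55 + 69 = 124) plus the double crossovers (5).
RF(m–ct) = (124 + 5) / 800 = 129/800 = 0.1613 → 16.1 m.u.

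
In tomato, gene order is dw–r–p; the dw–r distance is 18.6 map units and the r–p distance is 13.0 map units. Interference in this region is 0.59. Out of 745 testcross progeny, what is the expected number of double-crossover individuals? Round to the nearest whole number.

7

Map distances give recombination frequencies of 0.186 and 0.130 for the two intervals.
With interference 0.59 (so coincidence = 0.41), expected double-crossover frequency = 0.186 × 0.130 × 0.41 = 0.00991.
Expected number = 0.00991 × 745 = 7.39 ≈ 7.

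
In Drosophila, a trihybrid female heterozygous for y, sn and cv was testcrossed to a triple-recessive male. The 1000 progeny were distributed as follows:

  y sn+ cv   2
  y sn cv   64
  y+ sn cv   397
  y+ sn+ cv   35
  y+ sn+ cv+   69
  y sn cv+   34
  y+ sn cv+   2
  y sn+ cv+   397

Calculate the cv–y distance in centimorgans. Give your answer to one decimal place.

13.7 centimorgans

The two most frequent reciprocal classes, y sn+ cv+ and y+ sn cv, are the parental types, so the F1 was y sn+ cv+ / y+ sn cv.
The two rarest classes, y sn+ cv and y+ sn cv+, are the double crossovers. Comparing them with the parentals, only the cv allele has switched, so cv is the middle locus and the order is y – cv – sn.
Crossovers in the y–cv interval produce the single-crossover classes y+ sn+ cv+ and y sn cv (69 + 64 = 133) plus the double crossovers (4).
RF(y–cv) = (133 + 4) / 1000 = 137/1000 = 0.1370 → 13.7 centimorgans.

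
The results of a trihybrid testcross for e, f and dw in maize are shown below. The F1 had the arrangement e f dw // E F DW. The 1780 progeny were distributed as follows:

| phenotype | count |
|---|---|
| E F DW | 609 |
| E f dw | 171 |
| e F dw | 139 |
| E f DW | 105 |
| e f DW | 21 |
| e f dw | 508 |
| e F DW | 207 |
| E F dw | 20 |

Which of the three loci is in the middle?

dw

The two rarest classes, e f DW and E F dw, are the double crossovers. Comparing them with the parentals, only the dw allele has switched, so dw is the middle locus and the order is f – dw – e.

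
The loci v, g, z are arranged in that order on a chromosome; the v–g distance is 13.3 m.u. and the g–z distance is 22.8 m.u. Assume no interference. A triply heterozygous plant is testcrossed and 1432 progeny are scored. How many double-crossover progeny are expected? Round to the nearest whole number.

Map distances give recombination frequencies of 0.133 and 0.228 for the two intervals.
With no interference, expected double-crossover frequency = 0.133 × 0.228 = 0.03032.
Expected number = 0.03032 × 1432 = 43.42 ≈ 43.

43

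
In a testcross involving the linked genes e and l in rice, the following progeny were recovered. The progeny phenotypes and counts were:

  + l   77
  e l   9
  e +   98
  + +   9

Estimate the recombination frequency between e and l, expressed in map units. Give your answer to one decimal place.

The two most frequent classes, + l (77) and e + (98), are the parental types, so the F1 was + l / e +.
The recombinant classes are + + and e l: 9 + 9 = 18.
Recombination frequency = 18/193 = 0.0933 ≈ 9.3%, i.e. 9.3 map units.

9.3 map units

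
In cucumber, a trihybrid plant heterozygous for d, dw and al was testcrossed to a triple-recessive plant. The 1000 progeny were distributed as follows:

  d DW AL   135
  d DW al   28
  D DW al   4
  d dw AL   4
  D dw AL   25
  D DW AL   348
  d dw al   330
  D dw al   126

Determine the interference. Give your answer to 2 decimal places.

The two most frequent reciprocal classes, d dw al and D DW AL, are the parental types, so the F1 was d dw al / D DW AL.
The two rarest classes, d dw AL and D DW al, are the double crossovers. Comparing them with the parentals, only the al allele has switched, so al is the middle locus and the order is d – al – dw.
d–al: (261 + 8)/1000 = 0.2690; al–dw: (53 + 8)/1000 = 0.0610.
Expected DCO frequency = 0.2690 × 0.0610 ≈ 0.01641; observed = 8/1000 ≈ 0.00800.
Coefficient of coincidence = 0.00800/0.01641 ≈ 0.49; interference = 1 − 0.49 = 0.51.

0.51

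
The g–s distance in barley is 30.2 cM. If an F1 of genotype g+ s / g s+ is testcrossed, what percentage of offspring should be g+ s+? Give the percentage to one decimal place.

A map distance of 30.2 cM corresponds to a recombination frequency of 0.302.
The F1 is g+ s / g s+, so g+ s+ is a recombinant gamete class with expected frequency r/2 = 0.302/2 = 0.1510.
That is 0.1510 = 15.1% of the progeny.

15.1%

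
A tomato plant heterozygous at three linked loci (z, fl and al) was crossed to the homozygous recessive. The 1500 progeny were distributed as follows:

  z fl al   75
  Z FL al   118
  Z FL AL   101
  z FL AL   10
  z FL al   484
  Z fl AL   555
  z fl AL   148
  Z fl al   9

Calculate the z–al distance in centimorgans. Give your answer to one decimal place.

The two most frequent reciprocal classes, z FL al and Z fl AL, are the parental types, so the F1 was z FL al / Z fl AL.
The two rarest classes, z FL AL and Z fl al, are the double crossovers. Comparing them with the parentals, only the al allele has switched, so al is the middle locus and the order is z – al – fl.
Crossovers in the z–al interval produce the single-crossover classes Z FL al and z fl AL (118 + 148 = 266) plus the double crossovers (19).
RF(z–al) = (266 + 19) / 1500 = 285/1500 = 0.1900 → 19.0 centimorgans.

19.0 centimorgans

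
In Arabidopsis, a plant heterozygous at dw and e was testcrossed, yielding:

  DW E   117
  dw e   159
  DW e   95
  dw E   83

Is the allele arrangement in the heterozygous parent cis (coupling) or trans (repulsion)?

The two most frequent classes are DW E (117) and dw e (159); these are the parental (non-recombinant) types.
So the F1 carried DW E on one chromosome and dw e on the other — the recessive alleles are on the same chromosome (cis / coupling).

cis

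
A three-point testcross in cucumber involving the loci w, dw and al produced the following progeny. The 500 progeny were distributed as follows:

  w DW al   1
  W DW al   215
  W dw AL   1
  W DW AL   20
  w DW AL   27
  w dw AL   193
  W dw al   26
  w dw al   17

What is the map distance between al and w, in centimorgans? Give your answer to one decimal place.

7.8 centimorgans

The two most frequent reciprocal classes, W DW al and w dw AL, are the parental types, so the F1 was W DW al / w dw AL.
The two rarest classes, w DW al and W dw AL, are the double crossovers. Comparing them with the parentals, only the w allele has switched, so w is the middle locus and the order is dw – w – al.
Crossovers in the w–al interval produce the single-crossover classes W DW AL and w dw al (20 + 17 = 37) plus the double crossovers (2).
RF(w–al) = (37 + 2) / 500 = 39/500 = 0.0780 → 7.8 centimorgans.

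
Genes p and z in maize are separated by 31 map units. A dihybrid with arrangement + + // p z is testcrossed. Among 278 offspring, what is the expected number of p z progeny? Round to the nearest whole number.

96

A map distance of 31 map units corresponds to a recombination frequency of 0.310.
The F1 is + + / p z, so p z is a parental gamete class with expected frequency (1 − r)/2 = 0.690/2 = 0.3450.
Expected number = 0.3450 × 278 = 95.91 ≈ 96.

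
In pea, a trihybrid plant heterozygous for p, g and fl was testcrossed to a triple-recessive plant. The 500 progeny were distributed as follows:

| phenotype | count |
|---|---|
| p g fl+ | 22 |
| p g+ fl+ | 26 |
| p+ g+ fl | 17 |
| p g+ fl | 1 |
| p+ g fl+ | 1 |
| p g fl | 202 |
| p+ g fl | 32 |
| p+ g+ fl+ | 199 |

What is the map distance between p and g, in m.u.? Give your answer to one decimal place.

The two most frequent reciprocal classes, p+ g+ fl+ and p g fl, are the parental types, so the F1 was p+ g+ fl+ / p g fl.
The two rarest classes, p+ g fl+ and p g+ fl, are the double crossovers. Comparing them with the parentals, only the g allele has switched, so g is the middle locus and the order is fl – g – p.
Crossovers in the g–p interval produce the single-crossover classes p g+ fl+ and p+ g fl (26 + 32 = 58) plus the double crossovers (2).
RF(g–p) = (58 + 2) / 500 = 60/500 = 0.1200 → 12.0 m.u.

12.0 m.u.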